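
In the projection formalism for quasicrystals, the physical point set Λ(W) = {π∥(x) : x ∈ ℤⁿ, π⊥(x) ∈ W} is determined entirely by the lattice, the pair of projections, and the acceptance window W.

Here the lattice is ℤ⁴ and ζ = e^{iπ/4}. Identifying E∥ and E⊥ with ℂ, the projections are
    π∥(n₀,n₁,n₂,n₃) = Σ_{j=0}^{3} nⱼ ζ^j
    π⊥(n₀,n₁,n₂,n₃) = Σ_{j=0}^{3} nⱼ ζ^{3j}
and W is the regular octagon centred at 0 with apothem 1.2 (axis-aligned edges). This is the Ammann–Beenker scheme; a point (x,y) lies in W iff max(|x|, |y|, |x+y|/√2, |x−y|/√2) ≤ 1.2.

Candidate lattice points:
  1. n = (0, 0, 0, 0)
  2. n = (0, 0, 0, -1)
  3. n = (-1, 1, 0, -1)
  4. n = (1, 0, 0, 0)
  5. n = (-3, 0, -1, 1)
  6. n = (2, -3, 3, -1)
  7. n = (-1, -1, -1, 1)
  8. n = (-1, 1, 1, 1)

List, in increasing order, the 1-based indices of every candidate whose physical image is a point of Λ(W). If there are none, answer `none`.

1, 2, 4, 7, 8

π⊥(n) = n₀ + n₁ζ³ + n₂ζ⁶ + n₃ζ⁹ where ζ = e^{iπ/4}.
candidate 1: n = (0, 0, 0, 0) → π⊥ ≈ (+0.00000, +0.00000); max(|x|,|y|,|x±y|/√2) = 0.00000 ≤ 1.2 ⇒ ∈ W
candidate 2: n = (0, 0, 0, -1) → π⊥ ≈ (-0.70711, -0.70711); max(|x|,|y|,|x±y|/√2) = 1.00000 ≤ 1.2 ⇒ ∈ W
candidate 3: n = (-1, 1, 0, -1) → π⊥ ≈ (-2.41421, +0.00000); max(|x|,|y|,|x±y|/√2) = 2.41421 > 1.2 ⇒ ∉ W
candidate 4: n = (1, 0, 0, 0) → π⊥ ≈ (+1.00000, +0.00000); max(|x|,|y|,|x±y|/√2) = 1.00000 ≤ 1.2 ⇒ ∈ W
candidate 5: n = (-3, 0, -1, 1) → π⊥ ≈ (-2.29289, +1.70711); max(|x|,|y|,|x±y|/√2) = 2.82843 > 1.2 ⇒ ∉ W
candidate 6: n = (2, -3, 3, -1) → π⊥ ≈ (+3.41421, -5.82843); max(|x|,|y|,|x±y|/√2) = 6.53553 > 1.2 ⇒ ∉ W
candidate 7: n = (-1, -1, -1, 1) → π⊥ ≈ (+0.41421, +1.00000); max(|x|,|y|,|x±y|/√2) = 1.00000 ≤ 1.2 ⇒ ∈ W
candidate 8: n = (-1, 1, 1, 1) → π⊥ ≈ (-1.00000, +0.41421); max(|x|,|y|,|x±y|/√2) = 1.00000 ≤ 1.2 ⇒ ∈ W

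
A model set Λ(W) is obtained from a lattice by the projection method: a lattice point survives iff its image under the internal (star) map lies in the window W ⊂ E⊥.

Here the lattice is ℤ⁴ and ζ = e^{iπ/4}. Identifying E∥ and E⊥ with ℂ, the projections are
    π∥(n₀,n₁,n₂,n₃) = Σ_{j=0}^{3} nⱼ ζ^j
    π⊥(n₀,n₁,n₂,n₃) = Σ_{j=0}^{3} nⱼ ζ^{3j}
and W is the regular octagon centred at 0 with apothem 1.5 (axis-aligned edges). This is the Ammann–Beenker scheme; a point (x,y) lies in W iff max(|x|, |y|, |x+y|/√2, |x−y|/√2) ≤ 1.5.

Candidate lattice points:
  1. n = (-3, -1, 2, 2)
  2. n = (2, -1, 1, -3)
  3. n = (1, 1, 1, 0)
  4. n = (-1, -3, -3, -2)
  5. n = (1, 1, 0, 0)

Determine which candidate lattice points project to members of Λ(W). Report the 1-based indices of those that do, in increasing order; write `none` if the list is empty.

Internal map: ζ^{3j} for j=0..3 gives (1,0), (−√2/2,√2/2), (0,−1), (√2/2,√2/2).
#1 (-3, -1, 2, 2): internal (-0.878680, -1.292893); octagon support 1.535534 vs apothem 1.5 → ∉ W
#2 (2, -1, 1, -3): internal (0.585786, -3.828427); octagon support 3.828427 vs apothem 1.5 → ∉ W
#3 (1, 1, 1, 0): internal (0.292893, -0.292893); octagon support 0.414214 vs apothem 1.5 → ∈ W
#4 (-1, -3, -3, -2): internal (-0.292893, -0.535534); octagon support 0.585786 vs apothem 1.5 → ∈ W
#5 (1, 1, 0, 0): internal (0.292893, 0.707107); octagon support 0.707107 vs apothem 1.5 → ∈ W

3, 4, 5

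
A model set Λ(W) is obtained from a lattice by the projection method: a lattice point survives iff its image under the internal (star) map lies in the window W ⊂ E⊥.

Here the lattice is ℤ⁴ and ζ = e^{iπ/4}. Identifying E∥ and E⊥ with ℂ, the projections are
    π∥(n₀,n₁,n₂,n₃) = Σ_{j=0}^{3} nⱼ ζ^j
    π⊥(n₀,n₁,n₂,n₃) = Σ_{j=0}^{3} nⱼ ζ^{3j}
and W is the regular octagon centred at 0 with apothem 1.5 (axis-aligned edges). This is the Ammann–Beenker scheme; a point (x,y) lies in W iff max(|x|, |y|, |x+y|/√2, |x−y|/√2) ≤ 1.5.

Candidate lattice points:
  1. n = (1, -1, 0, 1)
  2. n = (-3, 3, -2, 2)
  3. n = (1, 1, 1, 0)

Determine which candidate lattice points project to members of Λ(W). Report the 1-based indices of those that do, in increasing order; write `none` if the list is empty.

3

With ζ = e^{iπ/4} the internal vectors are ζ^0,ζ^3,ζ^6,ζ^9.
#1 (1, -1, 0, 1): internal (2.414214, 0.000000); octagon support 2.414214 vs apothem 1.5 → ∉ W
#2 (-3, 3, -2, 2): internal (-3.707107, 5.535534); octagon support 6.535534 vs apothem 1.5 → ∉ W
#3 (1, 1, 1, 0): internal (0.292893, -0.292893); octagon support 0.414214 vs apothem 1.5 → ∈ W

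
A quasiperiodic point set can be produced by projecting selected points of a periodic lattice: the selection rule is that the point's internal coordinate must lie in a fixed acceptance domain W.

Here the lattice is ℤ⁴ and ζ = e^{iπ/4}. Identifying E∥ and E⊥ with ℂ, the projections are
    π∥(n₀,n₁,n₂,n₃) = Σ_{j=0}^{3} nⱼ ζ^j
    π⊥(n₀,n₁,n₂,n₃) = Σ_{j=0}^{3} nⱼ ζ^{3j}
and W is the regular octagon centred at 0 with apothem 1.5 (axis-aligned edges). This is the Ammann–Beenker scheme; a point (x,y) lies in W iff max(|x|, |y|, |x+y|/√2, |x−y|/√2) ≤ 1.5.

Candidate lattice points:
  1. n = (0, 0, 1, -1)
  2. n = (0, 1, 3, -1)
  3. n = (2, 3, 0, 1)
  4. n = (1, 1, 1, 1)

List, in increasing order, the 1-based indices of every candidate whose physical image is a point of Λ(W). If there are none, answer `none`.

Internal map: ζ^{3j} for j=0..3 gives (1,0), (−√2/2,√2/2), (0,−1), (√2/2,√2/2).
#1 (0, 0, 1, -1): internal (-0.7071, -1.7071); octagon support 1.7071 vs apothem 1.5 → ∉ W
#2 (0, 1, 3, -1): internal (-1.4142, -3.0000); octagon support 3.1213 vs apothem 1.5 → ∉ W
#3 (2, 3, 0, 1): internal (0.5858, 2.8284); octagon support 2.8284 vs apothem 1.5 → ∉ W
#4 (1, 1, 1, 1): internal (1.0000, 0.4142); octagon support 1.0000 vs apothem 1.5 → ∈ W

4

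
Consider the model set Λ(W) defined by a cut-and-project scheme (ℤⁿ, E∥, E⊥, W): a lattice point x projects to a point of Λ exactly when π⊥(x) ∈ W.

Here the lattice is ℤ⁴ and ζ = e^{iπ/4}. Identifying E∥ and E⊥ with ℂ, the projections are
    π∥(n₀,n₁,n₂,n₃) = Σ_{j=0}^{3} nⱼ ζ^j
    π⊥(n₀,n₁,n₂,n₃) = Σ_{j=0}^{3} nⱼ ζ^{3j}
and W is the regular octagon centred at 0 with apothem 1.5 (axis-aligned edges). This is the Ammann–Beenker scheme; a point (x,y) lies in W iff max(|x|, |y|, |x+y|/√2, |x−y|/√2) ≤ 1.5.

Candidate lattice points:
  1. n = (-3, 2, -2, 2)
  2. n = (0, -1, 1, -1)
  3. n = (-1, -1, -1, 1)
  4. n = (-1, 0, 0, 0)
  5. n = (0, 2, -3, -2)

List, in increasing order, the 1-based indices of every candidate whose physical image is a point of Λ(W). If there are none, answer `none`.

With ζ = e^{iπ/4} the internal vectors are ζ^0,ζ^3,ζ^6,ζ^9.
#1 (-3, 2, -2, 2): internal (-3.000000, 4.828427); octagon support 5.535534 vs apothem 1.5 → ∉ W
#2 (0, -1, 1, -1): internal (0.000000, -2.414214); octagon support 2.414214 vs apothem 1.5 → ∉ W
#3 (-1, -1, -1, 1): internal (0.414214, 1.000000); octagon support 1.000000 vs apothem 1.5 → ∈ W
#4 (-1, 0, 0, 0): internal (-1.000000, 0.000000); octagon support 1.000000 vs apothem 1.5 → ∈ W
#5 (0, 2, -3, -2): internal (-2.828427, 3.000000); octagon support 4.121320 vs apothem 1.5 → ∉ W

3, 4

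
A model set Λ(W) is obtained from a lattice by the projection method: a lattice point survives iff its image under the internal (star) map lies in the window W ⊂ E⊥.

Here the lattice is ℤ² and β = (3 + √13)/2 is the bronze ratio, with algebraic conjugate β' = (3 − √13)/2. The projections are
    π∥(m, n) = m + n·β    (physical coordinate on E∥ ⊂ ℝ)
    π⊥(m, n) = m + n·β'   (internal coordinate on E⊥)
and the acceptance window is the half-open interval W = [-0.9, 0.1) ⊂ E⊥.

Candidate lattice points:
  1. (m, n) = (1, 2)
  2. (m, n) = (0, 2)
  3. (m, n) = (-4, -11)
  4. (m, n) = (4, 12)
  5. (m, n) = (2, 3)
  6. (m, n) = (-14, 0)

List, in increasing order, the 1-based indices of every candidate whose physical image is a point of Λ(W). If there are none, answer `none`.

2, 3

β' = (3−√13)/2 ≈ -0.3028.
candidate 1: (m,n)=(1,2) → π∥ = 1+2·β ≈ 7.6056, π⊥ = 1+2·β' ≈ 0.3944 ∉ [-0.9, 0.1) ⇒ out
candidate 2: (m,n)=(0,2) → π∥ = 0+2·β ≈ 6.6056, π⊥ = 0+2·β' ≈ -0.6056 ∈ [-0.9, 0.1) ⇒ IN Λ
candidate 3: (m,n)=(-4,-11) → π∥ = -4-11·β ≈ -40.3305, π⊥ = -4-11·β' ≈ -0.6695 ∈ [-0.9, 0.1) ⇒ IN Λ
candidate 4: (m,n)=(4,12) → π∥ = 4+12·β ≈ 43.6333, π⊥ = 4+12·β' ≈ 0.3667 ∉ [-0.9, 0.1) ⇒ out
candidate 5: (m,n)=(2,3) → π∥ = 2+3·β ≈ 11.9083, π⊥ = 2+3·β' ≈ 1.0917 ∉ [-0.9, 0.1) ⇒ out
candidate 6: (m,n)=(-14,0) → π∥ = -14+0·β ≈ -14.0000, π⊥ = -14+0·β' ≈ -14.0000 ∉ [-0.9, 0.1) ⇒ out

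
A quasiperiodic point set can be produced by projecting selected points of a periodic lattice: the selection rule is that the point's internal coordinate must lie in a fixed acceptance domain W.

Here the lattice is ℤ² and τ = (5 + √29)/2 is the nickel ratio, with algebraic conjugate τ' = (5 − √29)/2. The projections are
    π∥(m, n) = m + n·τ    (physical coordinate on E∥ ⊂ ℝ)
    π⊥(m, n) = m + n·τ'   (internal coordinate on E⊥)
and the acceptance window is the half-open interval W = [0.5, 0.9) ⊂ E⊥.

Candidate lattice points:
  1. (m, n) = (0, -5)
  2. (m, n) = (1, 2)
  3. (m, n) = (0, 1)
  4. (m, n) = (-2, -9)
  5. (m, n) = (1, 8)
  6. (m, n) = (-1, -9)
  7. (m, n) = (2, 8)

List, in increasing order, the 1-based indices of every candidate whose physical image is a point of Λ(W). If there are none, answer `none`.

2, 6

Compute τ' = (5−√29)/2 = -0.192582, so π⊥(m,n) = m -0.192582·n.
#1 (0,-5): internal coord 0 + (-5)·τ' = +0.962912; +0.962912 ∉ [0.5, 0.9) → out
#2 (1,2): internal coord 1 + (2)·τ' = +0.614835; +0.614835 ∈ [0.5, 0.9) → IN Λ
#3 (0,1): internal coord 0 + (1)·τ' = -0.192582; -0.192582 ∉ [0.5, 0.9) → out
#4 (-2,-9): internal coord -2 + (-9)·τ' = -0.266758; -0.266758 ∉ [0.5, 0.9) → out
#5 (1,8): internal coord 1 + (8)·τ' = -0.540659; -0.540659 ∉ [0.5, 0.9) → out
#6 (-1,-9): internal coord -1 + (-9)·τ' = +0.733242; +0.733242 ∈ [0.5, 0.9) → IN Λ
#7 (2,8): internal coord 2 + (8)·τ' = +0.459341; +0.459341 ∉ [0.5, 0.9) → out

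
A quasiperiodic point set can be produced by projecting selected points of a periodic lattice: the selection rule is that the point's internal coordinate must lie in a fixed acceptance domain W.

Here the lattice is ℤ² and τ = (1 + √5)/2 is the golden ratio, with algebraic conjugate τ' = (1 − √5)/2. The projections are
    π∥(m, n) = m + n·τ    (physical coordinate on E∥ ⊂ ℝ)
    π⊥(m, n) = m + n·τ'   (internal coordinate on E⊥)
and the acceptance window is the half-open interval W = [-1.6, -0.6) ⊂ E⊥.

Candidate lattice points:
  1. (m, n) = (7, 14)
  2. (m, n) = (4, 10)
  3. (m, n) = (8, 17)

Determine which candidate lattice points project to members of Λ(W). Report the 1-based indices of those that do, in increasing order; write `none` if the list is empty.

none

Compute τ' = (1−√5)/2 = -0.61803, so π⊥(m,n) = m -0.61803·n.
[1] lift (7,14): star map gives -1.65248; window check -1.6 ≤ -1.65248 < -0.6 is false → out
[2] lift (4,10): star map gives -2.18034; window check -1.6 ≤ -2.18034 < -0.6 is false → out
[3] lift (8,17): star map gives -2.50658; window check -1.6 ≤ -2.50658 < -0.6 is false → out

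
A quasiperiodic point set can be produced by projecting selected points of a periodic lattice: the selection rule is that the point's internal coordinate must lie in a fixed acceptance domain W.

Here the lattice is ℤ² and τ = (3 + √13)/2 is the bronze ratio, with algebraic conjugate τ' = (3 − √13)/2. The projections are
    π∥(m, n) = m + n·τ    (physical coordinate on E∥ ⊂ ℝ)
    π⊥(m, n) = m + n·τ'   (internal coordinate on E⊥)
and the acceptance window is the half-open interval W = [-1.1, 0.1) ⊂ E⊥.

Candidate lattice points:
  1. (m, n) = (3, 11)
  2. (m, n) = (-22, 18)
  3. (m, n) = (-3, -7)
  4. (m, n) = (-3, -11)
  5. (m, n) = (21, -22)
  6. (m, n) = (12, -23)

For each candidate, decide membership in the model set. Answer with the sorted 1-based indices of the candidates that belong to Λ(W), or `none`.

Compute τ' = (3−√13)/2 = -0.30278, so π⊥(m,n) = m -0.30278·n.
candidate 1: (m,n)=(3,11) → π∥ = 3+11·τ ≈ 39.33053, π⊥ = 3+11·τ' ≈ -0.33053 ∈ [-1.1, 0.1) ⇒ IN Λ
candidate 2: (m,n)=(-22,18) → π∥ = -22+18·τ ≈ 37.44996, π⊥ = -22+18·τ' ≈ -27.44996 ∉ [-1.1, 0.1) ⇒ out
candidate 3: (m,n)=(-3,-7) → π∥ = -3-7·τ ≈ -26.11943, π⊥ = -3-7·τ' ≈ -0.88057 ∈ [-1.1, 0.1) ⇒ IN Λ
candidate 4: (m,n)=(-3,-11) → π∥ = -3-11·τ ≈ -39.33053, π⊥ = -3-11·τ' ≈ 0.33053 ∉ [-1.1, 0.1) ⇒ out
candidate 5: (m,n)=(21,-22) → π∥ = 21-22·τ ≈ -51.66106, π⊥ = 21-22·τ' ≈ 27.66106 ∉ [-1.1, 0.1) ⇒ out
candidate 6: (m,n)=(12,-23) → π∥ = 12-23·τ ≈ -63.96384, π⊥ = 12-23·τ' ≈ 18.96384 ∉ [-1.1, 0.1) ⇒ out

1, 3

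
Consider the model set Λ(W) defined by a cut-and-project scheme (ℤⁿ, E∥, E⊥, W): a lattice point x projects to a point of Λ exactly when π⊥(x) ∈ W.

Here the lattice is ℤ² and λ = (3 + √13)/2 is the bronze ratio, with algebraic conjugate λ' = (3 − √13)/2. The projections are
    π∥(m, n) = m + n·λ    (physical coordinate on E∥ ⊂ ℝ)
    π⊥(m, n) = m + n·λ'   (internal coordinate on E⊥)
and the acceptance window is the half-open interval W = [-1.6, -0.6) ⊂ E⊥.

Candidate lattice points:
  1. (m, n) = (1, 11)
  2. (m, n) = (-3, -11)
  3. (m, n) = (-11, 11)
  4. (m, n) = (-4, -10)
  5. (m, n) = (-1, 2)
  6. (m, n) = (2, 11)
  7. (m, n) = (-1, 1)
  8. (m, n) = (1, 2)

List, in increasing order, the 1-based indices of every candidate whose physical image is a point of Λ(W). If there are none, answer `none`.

λ' = (3−√13)/2 ≈ -0.30278.
candidate 1: (m,n)=(1,11) → π∥ = 1+11·λ ≈ 37.33053, π⊥ = 1+11·λ' ≈ -2.33053 ∉ [-1.6, -0.6) ⇒ out
candidate 2: (m,n)=(-3,-11) → π∥ = -3-11·λ ≈ -39.33053, π⊥ = -3-11·λ' ≈ 0.33053 ∉ [-1.6, -0.6) ⇒ out
candidate 3: (m,n)=(-11,11) → π∥ = -11+11·λ ≈ 25.33053, π⊥ = -11+11·λ' ≈ -14.33053 ∉ [-1.6, -0.6) ⇒ out
candidate 4: (m,n)=(-4,-10) → π∥ = -4-10·λ ≈ -37.02776, π⊥ = -4-10·λ' ≈ -0.97224 ∈ [-1.6, -0.6) ⇒ IN Λ
candidate 5: (m,n)=(-1,2) → π∥ = -1+2·λ ≈ 5.60555, π⊥ = -1+2·λ' ≈ -1.60555 ∉ [-1.6, -0.6) ⇒ out
candidate 6: (m,n)=(2,11) → π∥ = 2+11·λ ≈ 38.33053, π⊥ = 2+11·λ' ≈ -1.33053 ∈ [-1.6, -0.6) ⇒ IN Λ
candidate 7: (m,n)=(-1,1) → π∥ = -1+1·λ ≈ 2.30278, π⊥ = -1+1·λ' ≈ -1.30278 ∈ [-1.6, -0.6) ⇒ IN Λ
candidate 8: (m,n)=(1,2) → π∥ = 1+2·λ ≈ 7.60555, π⊥ = 1+2·λ' ≈ 0.39445 ∉ [-1.6, -0.6) ⇒ out

4, 6, 7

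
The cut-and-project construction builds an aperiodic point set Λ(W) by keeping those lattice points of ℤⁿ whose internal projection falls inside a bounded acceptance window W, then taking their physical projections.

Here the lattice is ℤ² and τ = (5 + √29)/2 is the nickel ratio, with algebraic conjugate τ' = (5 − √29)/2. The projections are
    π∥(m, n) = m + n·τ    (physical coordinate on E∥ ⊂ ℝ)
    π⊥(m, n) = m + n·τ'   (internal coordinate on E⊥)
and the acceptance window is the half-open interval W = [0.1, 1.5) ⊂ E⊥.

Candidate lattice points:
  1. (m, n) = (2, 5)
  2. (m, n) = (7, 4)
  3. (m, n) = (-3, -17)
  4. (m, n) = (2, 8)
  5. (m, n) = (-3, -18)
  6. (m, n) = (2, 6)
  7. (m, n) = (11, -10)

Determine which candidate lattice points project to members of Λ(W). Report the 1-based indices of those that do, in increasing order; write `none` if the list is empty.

1, 3, 4, 5, 6

τ' = (5−√29)/2 ≈ -0.1926.
candidate 1: (m,n)=(2,5) → π∥ = 2+5·τ ≈ 27.9629, π⊥ = 2+5·τ' ≈ 1.0371 ∈ [0.1, 1.5) ⇒ IN Λ
candidate 2: (m,n)=(7,4) → π∥ = 7+4·τ ≈ 27.7703, π⊥ = 7+4·τ' ≈ 6.2297 ∉ [0.1, 1.5) ⇒ out
candidate 3: (m,n)=(-3,-17) → π∥ = -3-17·τ ≈ -91.2739, π⊥ = -3-17·τ' ≈ 0.2739 ∈ [0.1, 1.5) ⇒ IN Λ
candidate 4: (m,n)=(2,8) → π∥ = 2+8·τ ≈ 43.5407, π⊥ = 2+8·τ' ≈ 0.4593 ∈ [0.1, 1.5) ⇒ IN Λ
candidate 5: (m,n)=(-3,-18) → π∥ = -3-18·τ ≈ -96.4665, π⊥ = -3-18·τ' ≈ 0.4665 ∈ [0.1, 1.5) ⇒ IN Λ
candidate 6: (m,n)=(2,6) → π∥ = 2+6·τ ≈ 33.1555, π⊥ = 2+6·τ' ≈ 0.8445 ∈ [0.1, 1.5) ⇒ IN Λ
candidate 7: (m,n)=(11,-10) → π∥ = 11-10·τ ≈ -40.9258, π⊥ = 11-10·τ' ≈ 12.9258 ∉ [0.1, 1.5) ⇒ out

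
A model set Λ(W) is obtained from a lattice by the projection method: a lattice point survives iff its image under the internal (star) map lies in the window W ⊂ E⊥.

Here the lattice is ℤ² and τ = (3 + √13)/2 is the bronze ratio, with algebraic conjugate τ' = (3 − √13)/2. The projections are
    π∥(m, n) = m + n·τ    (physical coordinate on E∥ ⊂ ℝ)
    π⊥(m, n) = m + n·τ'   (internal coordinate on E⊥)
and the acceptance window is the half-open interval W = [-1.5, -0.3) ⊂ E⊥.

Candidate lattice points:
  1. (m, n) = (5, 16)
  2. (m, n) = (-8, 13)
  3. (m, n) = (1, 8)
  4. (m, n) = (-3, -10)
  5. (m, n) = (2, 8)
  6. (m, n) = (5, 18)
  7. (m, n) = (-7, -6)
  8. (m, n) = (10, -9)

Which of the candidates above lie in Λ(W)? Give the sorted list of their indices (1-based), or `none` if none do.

τ' = (3−√13)/2 ≈ -0.30278.
#1 (5,16): internal coord 5 + (16)·τ' = +0.15559; +0.15559 ∉ [-1.5, -0.3) → out
#2 (-8,13): internal coord -8 + (13)·τ' = -11.93608; -11.93608 ∉ [-1.5, -0.3) → out
#3 (1,8): internal coord 1 + (8)·τ' = -1.42221; -1.42221 ∈ [-1.5, -0.3) → IN Λ
#4 (-3,-10): internal coord -3 + (-10)·τ' = +0.02776; +0.02776 ∉ [-1.5, -0.3) → out
#5 (2,8): internal coord 2 + (8)·τ' = -0.42221; -0.42221 ∈ [-1.5, -0.3) → IN Λ
#6 (5,18): internal coord 5 + (18)·τ' = -0.44996; -0.44996 ∈ [-1.5, -0.3) → IN Λ
#7 (-7,-6): internal coord -7 + (-6)·τ' = -5.18335; -5.18335 ∉ [-1.5, -0.3) → out
#8 (10,-9): internal coord 10 + (-9)·τ' = +12.72498; +12.72498 ∉ [-1.5, -0.3) → out

3, 5, 6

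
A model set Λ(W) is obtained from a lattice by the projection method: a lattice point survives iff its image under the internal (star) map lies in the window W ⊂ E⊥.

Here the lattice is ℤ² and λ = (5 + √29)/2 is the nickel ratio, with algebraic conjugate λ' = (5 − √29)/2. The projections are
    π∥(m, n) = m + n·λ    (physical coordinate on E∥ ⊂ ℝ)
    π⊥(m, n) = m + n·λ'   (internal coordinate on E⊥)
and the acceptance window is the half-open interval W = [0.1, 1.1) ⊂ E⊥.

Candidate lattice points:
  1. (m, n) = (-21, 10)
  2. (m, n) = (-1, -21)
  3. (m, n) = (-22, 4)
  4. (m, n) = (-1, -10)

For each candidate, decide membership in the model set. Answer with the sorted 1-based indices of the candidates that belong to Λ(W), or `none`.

Compute λ' = (5−√29)/2 = -0.1926, so π⊥(m,n) = m -0.1926·n.
[1] lift (-21,10): star map gives -22.9258; window check 0.1 ≤ -22.9258 < 1.1 is false → out
[2] lift (-1,-21): star map gives 3.0442; window check 0.1 ≤ 3.0442 < 1.1 is false → out
[3] lift (-22,4): star map gives -22.7703; window check 0.1 ≤ -22.7703 < 1.1 is false → out
[4] lift (-1,-10): star map gives 0.9258; window check 0.1 ≤ 0.9258 < 1.1 is true → IN Λ

4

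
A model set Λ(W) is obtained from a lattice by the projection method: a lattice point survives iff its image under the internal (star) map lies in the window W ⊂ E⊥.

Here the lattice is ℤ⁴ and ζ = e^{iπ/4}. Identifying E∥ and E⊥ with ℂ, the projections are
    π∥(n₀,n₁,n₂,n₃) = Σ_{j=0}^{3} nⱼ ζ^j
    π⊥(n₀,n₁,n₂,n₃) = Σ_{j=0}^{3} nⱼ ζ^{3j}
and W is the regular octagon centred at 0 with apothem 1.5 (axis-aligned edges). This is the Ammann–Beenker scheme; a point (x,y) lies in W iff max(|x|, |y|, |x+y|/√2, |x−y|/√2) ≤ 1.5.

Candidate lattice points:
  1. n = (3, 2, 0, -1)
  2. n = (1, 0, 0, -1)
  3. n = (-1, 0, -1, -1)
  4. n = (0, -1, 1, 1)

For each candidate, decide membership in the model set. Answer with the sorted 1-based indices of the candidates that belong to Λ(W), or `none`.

π⊥(n) = n₀ + n₁ζ³ + n₂ζ⁶ + n₃ζ⁹ where ζ = e^{iπ/4}.
candidate 1: n = (3, 2, 0, -1) → π⊥ ≈ (+0.878680, +0.707107); max(|x|,|y|,|x±y|/√2) = 1.121320 ≤ 1.5 ⇒ ∈ W
candidate 2: n = (1, 0, 0, -1) → π⊥ ≈ (+0.292893, -0.707107); max(|x|,|y|,|x±y|/√2) = 0.707107 ≤ 1.5 ⇒ ∈ W
candidate 3: n = (-1, 0, -1, -1) → π⊥ ≈ (-1.707107, +0.292893); max(|x|,|y|,|x±y|/√2) = 1.707107 > 1.5 ⇒ ∉ W
candidate 4: n = (0, -1, 1, 1) → π⊥ ≈ (+1.414214, -1.000000); max(|x|,|y|,|x±y|/√2) = 1.707107 > 1.5 ⇒ ∉ W

1, 2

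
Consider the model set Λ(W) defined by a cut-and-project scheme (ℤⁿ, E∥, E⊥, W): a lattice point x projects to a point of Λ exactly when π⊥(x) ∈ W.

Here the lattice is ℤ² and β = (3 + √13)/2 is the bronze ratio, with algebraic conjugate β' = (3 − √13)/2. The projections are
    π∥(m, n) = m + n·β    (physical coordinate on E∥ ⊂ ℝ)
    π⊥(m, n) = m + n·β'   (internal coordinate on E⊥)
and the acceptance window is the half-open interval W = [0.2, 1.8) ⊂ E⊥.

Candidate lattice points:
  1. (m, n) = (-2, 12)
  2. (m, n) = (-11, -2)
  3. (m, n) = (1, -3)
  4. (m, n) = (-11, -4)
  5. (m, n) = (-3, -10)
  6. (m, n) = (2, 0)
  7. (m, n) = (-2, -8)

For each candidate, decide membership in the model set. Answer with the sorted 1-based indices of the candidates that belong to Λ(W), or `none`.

Numerically β ≈ 3.302776 and β' = −1/β ≈ -0.302776.
candidate 1: (m,n)=(-2,12) → π∥ = -2+12·β ≈ 37.633308, π⊥ = -2+12·β' ≈ -5.633308 ∉ [0.2, 1.8) ⇒ out
candidate 2: (m,n)=(-11,-2) → π∥ = -11-2·β ≈ -17.605551, π⊥ = -11-2·β' ≈ -10.394449 ∉ [0.2, 1.8) ⇒ out
candidate 3: (m,n)=(1,-3) → π∥ = 1-3·β ≈ -8.908327, π⊥ = 1-3·β' ≈ 1.908327 ∉ [0.2, 1.8) ⇒ out
candidate 4: (m,n)=(-11,-4) → π∥ = -11-4·β ≈ -24.211103, π⊥ = -11-4·β' ≈ -9.788897 ∉ [0.2, 1.8) ⇒ out
candidate 5: (m,n)=(-3,-10) → π∥ = -3-10·β ≈ -36.027756, π⊥ = -3-10·β' ≈ 0.027756 ∉ [0.2, 1.8) ⇒ out
candidate 6: (m,n)=(2,0) → π∥ = 2+0·β ≈ 2.000000, π⊥ = 2+0·β' ≈ 2.000000 ∉ [0.2, 1.8) ⇒ out
candidate 7: (m,n)=(-2,-8) → π∥ = -2-8·β ≈ -28.422205, π⊥ = -2-8·β' ≈ 0.422205 ∈ [0.2, 1.8) ⇒ IN Λ

7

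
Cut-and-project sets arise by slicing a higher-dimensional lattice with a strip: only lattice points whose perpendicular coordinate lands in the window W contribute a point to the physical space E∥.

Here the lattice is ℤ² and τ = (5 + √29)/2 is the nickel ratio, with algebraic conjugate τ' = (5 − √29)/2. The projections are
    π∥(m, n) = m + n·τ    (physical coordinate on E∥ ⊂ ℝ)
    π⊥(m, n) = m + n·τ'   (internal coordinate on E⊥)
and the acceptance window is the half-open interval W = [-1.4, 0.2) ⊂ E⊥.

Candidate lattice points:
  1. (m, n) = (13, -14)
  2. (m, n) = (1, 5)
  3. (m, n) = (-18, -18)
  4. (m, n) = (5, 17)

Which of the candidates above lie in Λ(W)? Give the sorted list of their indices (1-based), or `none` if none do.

2

τ' = (5−√29)/2 ≈ -0.19258.
[1] lift (13,-14): star map gives 15.69615; window check -1.4 ≤ 15.69615 < 0.2 is false → out
[2] lift (1,5): star map gives 0.03709; window check -1.4 ≤ 0.03709 < 0.2 is true → IN Λ
[3] lift (-18,-18): star map gives -14.53352; window check -1.4 ≤ -14.53352 < 0.2 is false → out
[4] lift (5,17): star map gives 1.72610; window check -1.4 ≤ 1.72610 < 0.2 is false → out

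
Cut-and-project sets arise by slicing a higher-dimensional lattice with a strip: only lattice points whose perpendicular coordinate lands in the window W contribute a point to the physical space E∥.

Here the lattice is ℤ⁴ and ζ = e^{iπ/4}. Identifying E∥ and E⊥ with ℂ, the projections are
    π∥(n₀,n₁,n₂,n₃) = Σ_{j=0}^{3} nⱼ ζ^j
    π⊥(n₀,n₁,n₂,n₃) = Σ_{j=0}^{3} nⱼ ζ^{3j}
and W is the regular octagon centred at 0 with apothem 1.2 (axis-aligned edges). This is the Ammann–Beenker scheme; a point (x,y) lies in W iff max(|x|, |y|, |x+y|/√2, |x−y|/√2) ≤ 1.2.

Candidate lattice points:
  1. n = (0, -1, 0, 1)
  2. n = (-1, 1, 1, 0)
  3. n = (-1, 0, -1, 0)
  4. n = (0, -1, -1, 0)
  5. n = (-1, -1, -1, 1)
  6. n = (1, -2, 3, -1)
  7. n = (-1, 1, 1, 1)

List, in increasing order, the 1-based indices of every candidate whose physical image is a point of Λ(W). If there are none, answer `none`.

With ζ = e^{iπ/4} the internal vectors are ζ^0,ζ^3,ζ^6,ζ^9.
#1 (0, -1, 0, 1): internal (1.4142, 0.0000); octagon support 1.4142 vs apothem 1.2 → ∉ W
#2 (-1, 1, 1, 0): internal (-1.7071, -0.2929); octagon support 1.7071 vs apothem 1.2 → ∉ W
#3 (-1, 0, -1, 0): internal (-1.0000, 1.0000); octagon support 1.4142 vs apothem 1.2 → ∉ W
#4 (0, -1, -1, 0): internal (0.7071, 0.2929); octagon support 0.7071 vs apothem 1.2 → ∈ W
#5 (-1, -1, -1, 1): internal (0.4142, 1.0000); octagon support 1.0000 vs apothem 1.2 → ∈ W
#6 (1, -2, 3, -1): internal (1.7071, -5.1213); octagon support 5.1213 vs apothem 1.2 → ∉ W
#7 (-1, 1, 1, 1): internal (-1.0000, 0.4142); octagon support 1.0000 vs apothem 1.2 → ∈ W

4, 5, 7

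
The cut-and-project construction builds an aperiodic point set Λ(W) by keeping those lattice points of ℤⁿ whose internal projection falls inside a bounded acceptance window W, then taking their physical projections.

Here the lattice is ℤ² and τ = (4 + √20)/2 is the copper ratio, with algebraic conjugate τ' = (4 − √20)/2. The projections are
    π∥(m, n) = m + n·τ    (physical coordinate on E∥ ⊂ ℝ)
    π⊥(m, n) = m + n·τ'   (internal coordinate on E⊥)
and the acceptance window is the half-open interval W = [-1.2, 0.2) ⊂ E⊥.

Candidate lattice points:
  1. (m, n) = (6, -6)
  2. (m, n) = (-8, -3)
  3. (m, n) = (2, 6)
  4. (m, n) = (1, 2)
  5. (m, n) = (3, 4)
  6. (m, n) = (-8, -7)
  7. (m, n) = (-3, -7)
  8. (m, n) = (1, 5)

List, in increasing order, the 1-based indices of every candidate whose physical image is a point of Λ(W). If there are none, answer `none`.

τ' = (4−√20)/2 ≈ -0.2361.
[1] lift (6,-6): star map gives 7.4164; window check -1.2 ≤ 7.4164 < 0.2 is false → out
[2] lift (-8,-3): star map gives -7.2918; window check -1.2 ≤ -7.2918 < 0.2 is false → out
[3] lift (2,6): star map gives 0.5836; window check -1.2 ≤ 0.5836 < 0.2 is false → out
[4] lift (1,2): star map gives 0.5279; window check -1.2 ≤ 0.5279 < 0.2 is false → out
[5] lift (3,4): star map gives 2.0557; window check -1.2 ≤ 2.0557 < 0.2 is false → out
[6] lift (-8,-7): star map gives -6.3475; window check -1.2 ≤ -6.3475 < 0.2 is false → out
[7] lift (-3,-7): star map gives -1.3475; window check -1.2 ≤ -1.3475 < 0.2 is false → out
[8] lift (1,5): star map gives -0.1803; window check -1.2 ≤ -0.1803 < 0.2 is true → IN Λ

8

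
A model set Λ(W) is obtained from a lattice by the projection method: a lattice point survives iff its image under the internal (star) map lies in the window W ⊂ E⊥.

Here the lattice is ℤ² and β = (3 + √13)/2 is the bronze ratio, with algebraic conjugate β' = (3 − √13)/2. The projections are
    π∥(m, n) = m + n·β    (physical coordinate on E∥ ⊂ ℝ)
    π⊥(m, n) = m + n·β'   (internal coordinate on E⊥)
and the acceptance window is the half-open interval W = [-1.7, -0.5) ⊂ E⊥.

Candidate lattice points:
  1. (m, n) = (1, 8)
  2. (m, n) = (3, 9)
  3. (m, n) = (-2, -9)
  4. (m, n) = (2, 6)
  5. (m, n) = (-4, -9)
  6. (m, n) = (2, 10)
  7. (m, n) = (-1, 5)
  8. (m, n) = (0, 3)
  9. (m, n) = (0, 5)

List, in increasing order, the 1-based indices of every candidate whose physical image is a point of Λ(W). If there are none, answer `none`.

1, 5, 6, 8, 9

Compute β' = (3−√13)/2 = -0.30278, so π⊥(m,n) = m -0.30278·n.
#1 (1,8): internal coord 1 + (8)·β' = -1.42221; -1.42221 ∈ [-1.7, -0.5) → IN Λ
#2 (3,9): internal coord 3 + (9)·β' = +0.27502; +0.27502 ∉ [-1.7, -0.5) → out
#3 (-2,-9): internal coord -2 + (-9)·β' = +0.72498; +0.72498 ∉ [-1.7, -0.5) → out
#4 (2,6): internal coord 2 + (6)·β' = +0.18335; +0.18335 ∉ [-1.7, -0.5) → out
#5 (-4,-9): internal coord -4 + (-9)·β' = -1.27502; -1.27502 ∈ [-1.7, -0.5) → IN Λ
#6 (2,10): internal coord 2 + (10)·β' = -1.02776; -1.02776 ∈ [-1.7, -0.5) → IN Λ
#7 (-1,5): internal coord -1 + (5)·β' = -2.51388; -2.51388 ∉ [-1.7, -0.5) → out
#8 (0,3): internal coord 0 + (3)·β' = -0.90833; -0.90833 ∈ [-1.7, -0.5) → IN Λ
#9 (0,5): internal coord 0 + (5)·β' = -1.51388; -1.51388 ∈ [-1.7, -0.5) → IN Λ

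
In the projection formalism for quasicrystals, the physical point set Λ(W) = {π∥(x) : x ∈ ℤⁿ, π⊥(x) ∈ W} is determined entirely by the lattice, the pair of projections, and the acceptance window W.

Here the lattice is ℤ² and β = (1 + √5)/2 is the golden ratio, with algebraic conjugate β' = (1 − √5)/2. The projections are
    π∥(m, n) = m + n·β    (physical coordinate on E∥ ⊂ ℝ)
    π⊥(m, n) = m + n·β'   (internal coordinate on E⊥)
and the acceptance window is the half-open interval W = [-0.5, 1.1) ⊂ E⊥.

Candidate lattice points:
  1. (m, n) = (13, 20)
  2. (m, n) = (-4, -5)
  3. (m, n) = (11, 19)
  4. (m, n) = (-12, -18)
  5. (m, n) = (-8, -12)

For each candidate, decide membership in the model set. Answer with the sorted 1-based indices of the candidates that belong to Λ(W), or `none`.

Compute β' = (1−√5)/2 = -0.61803, so π⊥(m,n) = m -0.61803·n.
candidate 1: (m,n)=(13,20) → π∥ = 13+20·β ≈ 45.36068, π⊥ = 13+20·β' ≈ 0.63932 ∈ [-0.5, 1.1) ⇒ IN Λ
candidate 2: (m,n)=(-4,-5) → π∥ = -4-5·β ≈ -12.09017, π⊥ = -4-5·β' ≈ -0.90983 ∉ [-0.5, 1.1) ⇒ out
candidate 3: (m,n)=(11,19) → π∥ = 11+19·β ≈ 41.74265, π⊥ = 11+19·β' ≈ -0.74265 ∉ [-0.5, 1.1) ⇒ out
candidate 4: (m,n)=(-12,-18) → π∥ = -12-18·β ≈ -41.12461, π⊥ = -12-18·β' ≈ -0.87539 ∉ [-0.5, 1.1) ⇒ out
candidate 5: (m,n)=(-8,-12) → π∥ = -8-12·β ≈ -27.41641, π⊥ = -8-12·β' ≈ -0.58359 ∉ [-0.5, 1.1) ⇒ out

1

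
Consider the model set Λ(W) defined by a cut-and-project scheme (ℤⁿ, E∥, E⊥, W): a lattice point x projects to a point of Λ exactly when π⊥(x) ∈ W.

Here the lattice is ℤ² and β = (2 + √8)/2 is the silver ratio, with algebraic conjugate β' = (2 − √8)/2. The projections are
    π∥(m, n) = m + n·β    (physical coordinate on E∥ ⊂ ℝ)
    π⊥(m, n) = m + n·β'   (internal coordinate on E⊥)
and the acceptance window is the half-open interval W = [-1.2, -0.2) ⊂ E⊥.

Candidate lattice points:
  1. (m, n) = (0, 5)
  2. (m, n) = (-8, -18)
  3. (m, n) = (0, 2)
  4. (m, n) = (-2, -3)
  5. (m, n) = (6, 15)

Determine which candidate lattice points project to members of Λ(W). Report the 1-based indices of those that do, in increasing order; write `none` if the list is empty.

β' = (2−√8)/2 ≈ -0.41421.
[1] lift (0,5): star map gives -2.07107; window check -1.2 ≤ -2.07107 < -0.2 is false → out
[2] lift (-8,-18): star map gives -0.54416; window check -1.2 ≤ -0.54416 < -0.2 is true → IN Λ
[3] lift (0,2): star map gives -0.82843; window check -1.2 ≤ -0.82843 < -0.2 is true → IN Λ
[4] lift (-2,-3): star map gives -0.75736; window check -1.2 ≤ -0.75736 < -0.2 is true → IN Λ
[5] lift (6,15): star map gives -0.21320; window check -1.2 ≤ -0.21320 < -0.2 is true → IN Λ

2, 3, 4, 5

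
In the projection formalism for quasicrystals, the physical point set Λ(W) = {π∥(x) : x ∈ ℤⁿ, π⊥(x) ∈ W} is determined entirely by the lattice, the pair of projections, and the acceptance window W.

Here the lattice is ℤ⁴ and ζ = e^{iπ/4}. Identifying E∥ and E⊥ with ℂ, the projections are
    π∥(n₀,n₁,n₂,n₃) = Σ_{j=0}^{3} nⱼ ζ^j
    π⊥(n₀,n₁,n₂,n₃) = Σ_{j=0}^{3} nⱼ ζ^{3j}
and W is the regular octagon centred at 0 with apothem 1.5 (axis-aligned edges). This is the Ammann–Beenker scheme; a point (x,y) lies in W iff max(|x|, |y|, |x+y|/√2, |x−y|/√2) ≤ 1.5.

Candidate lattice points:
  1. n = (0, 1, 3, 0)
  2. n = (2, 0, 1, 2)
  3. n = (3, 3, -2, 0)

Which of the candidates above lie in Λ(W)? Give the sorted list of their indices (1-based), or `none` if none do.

none

Internal map: ζ^{3j} for j=0..3 gives (1,0), (−√2/2,√2/2), (0,−1), (√2/2,√2/2).
candidate 1: n = (0, 1, 3, 0) → π⊥ ≈ (-0.70711, -2.29289); max(|x|,|y|,|x±y|/√2) = 2.29289 > 1.5 ⇒ ∉ W
candidate 2: n = (2, 0, 1, 2) → π⊥ ≈ (+3.41421, +0.41421); max(|x|,|y|,|x±y|/√2) = 3.41421 > 1.5 ⇒ ∉ W
candidate 3: n = (3, 3, -2, 0) → π⊥ ≈ (+0.87868, +4.12132); max(|x|,|y|,|x±y|/√2) = 4.12132 > 1.5 ⇒ ∉ W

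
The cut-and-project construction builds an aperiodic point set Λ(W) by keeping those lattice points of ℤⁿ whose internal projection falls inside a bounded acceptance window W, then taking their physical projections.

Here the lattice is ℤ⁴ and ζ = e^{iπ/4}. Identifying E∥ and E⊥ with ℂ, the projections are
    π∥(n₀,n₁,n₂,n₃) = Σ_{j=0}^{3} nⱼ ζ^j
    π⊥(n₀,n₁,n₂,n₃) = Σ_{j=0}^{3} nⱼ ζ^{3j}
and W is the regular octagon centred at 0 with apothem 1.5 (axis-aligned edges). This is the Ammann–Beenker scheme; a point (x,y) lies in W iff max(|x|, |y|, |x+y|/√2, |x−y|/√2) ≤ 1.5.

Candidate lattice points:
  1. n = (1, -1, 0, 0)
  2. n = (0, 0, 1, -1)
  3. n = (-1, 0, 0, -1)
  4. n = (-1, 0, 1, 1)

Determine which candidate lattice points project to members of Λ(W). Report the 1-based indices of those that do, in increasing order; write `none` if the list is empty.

4

With ζ = e^{iπ/4} the internal vectors are ζ^0,ζ^3,ζ^6,ζ^9.
candidate 1: n = (1, -1, 0, 0) → π⊥ ≈ (+1.7071, -0.7071); max(|x|,|y|,|x±y|/√2) = 1.7071 > 1.5 ⇒ ∉ W
candidate 2: n = (0, 0, 1, -1) → π⊥ ≈ (-0.7071, -1.7071); max(|x|,|y|,|x±y|/√2) = 1.7071 > 1.5 ⇒ ∉ W
candidate 3: n = (-1, 0, 0, -1) → π⊥ ≈ (-1.7071, -0.7071); max(|x|,|y|,|x±y|/√2) = 1.7071 > 1.5 ⇒ ∉ W
candidate 4: n = (-1, 0, 1, 1) → π⊥ ≈ (-0.2929, -0.2929); max(|x|,|y|,|x±y|/√2) = 0.4142 ≤ 1.5 ⇒ ∈ W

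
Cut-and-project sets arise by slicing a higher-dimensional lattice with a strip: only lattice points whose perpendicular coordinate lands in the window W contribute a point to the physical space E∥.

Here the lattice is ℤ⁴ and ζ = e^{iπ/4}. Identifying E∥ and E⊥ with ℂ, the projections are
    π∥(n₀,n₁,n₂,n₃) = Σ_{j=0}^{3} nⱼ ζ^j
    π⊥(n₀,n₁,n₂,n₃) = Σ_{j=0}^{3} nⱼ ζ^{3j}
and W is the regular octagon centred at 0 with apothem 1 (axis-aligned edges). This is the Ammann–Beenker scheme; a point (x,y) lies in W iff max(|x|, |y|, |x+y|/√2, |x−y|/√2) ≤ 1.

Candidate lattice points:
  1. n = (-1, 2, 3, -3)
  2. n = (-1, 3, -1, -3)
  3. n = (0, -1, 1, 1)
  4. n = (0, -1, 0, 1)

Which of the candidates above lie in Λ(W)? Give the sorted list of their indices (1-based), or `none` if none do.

π⊥(n) = n₀ + n₁ζ³ + n₂ζ⁶ + n₃ζ⁹ where ζ = e^{iπ/4}.
candidate 1: n = (-1, 2, 3, -3) → π⊥ ≈ (-4.53553, -3.70711); max(|x|,|y|,|x±y|/√2) = 5.82843 > 1 ⇒ ∉ W
candidate 2: n = (-1, 3, -1, -3) → π⊥ ≈ (-5.24264, +1.00000); max(|x|,|y|,|x±y|/√2) = 5.24264 > 1 ⇒ ∉ W
candidate 3: n = (0, -1, 1, 1) → π⊥ ≈ (+1.41421, -1.00000); max(|x|,|y|,|x±y|/√2) = 1.70711 > 1 ⇒ ∉ W
candidate 4: n = (0, -1, 0, 1) → π⊥ ≈ (+1.41421, +0.00000); max(|x|,|y|,|x±y|/√2) = 1.41421 > 1 ⇒ ∉ W

none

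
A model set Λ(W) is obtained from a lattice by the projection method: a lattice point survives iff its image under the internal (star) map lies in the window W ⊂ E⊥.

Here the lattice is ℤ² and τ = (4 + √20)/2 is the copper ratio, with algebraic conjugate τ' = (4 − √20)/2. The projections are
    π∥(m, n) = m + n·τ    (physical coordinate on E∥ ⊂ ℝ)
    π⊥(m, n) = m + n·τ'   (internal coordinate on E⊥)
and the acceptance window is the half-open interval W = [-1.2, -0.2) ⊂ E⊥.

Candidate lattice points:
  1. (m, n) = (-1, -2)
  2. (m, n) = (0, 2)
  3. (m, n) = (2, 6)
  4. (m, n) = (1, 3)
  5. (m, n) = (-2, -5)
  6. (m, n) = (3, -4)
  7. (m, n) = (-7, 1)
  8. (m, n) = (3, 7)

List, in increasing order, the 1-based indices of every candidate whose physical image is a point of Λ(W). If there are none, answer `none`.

τ' = (4−√20)/2 ≈ -0.23607.
candidate 1: (m,n)=(-1,-2) → π∥ = -1-2·τ ≈ -9.47214, π⊥ = -1-2·τ' ≈ -0.52786 ∈ [-1.2, -0.2) ⇒ IN Λ
candidate 2: (m,n)=(0,2) → π∥ = 0+2·τ ≈ 8.47214, π⊥ = 0+2·τ' ≈ -0.47214 ∈ [-1.2, -0.2) ⇒ IN Λ
candidate 3: (m,n)=(2,6) → π∥ = 2+6·τ ≈ 27.41641, π⊥ = 2+6·τ' ≈ 0.58359 ∉ [-1.2, -0.2) ⇒ out
candidate 4: (m,n)=(1,3) → π∥ = 1+3·τ ≈ 13.70820, π⊥ = 1+3·τ' ≈ 0.29180 ∉ [-1.2, -0.2) ⇒ out
candidate 5: (m,n)=(-2,-5) → π∥ = -2-5·τ ≈ -23.18034, π⊥ = -2-5·τ' ≈ -0.81966 ∈ [-1.2, -0.2) ⇒ IN Λ
candidate 6: (m,n)=(3,-4) → π∥ = 3-4·τ ≈ -13.94427, π⊥ = 3-4·τ' ≈ 3.94427 ∉ [-1.2, -0.2) ⇒ out
candidate 7: (m,n)=(-7,1) → π∥ = -7+1·τ ≈ -2.76393, π⊥ = -7+1·τ' ≈ -7.23607 ∉ [-1.2, -0.2) ⇒ out
candidate 8: (m,n)=(3,7) → π∥ = 3+7·τ ≈ 32.65248, π⊥ = 3+7·τ' ≈ 1.34752 ∉ [-1.2, -0.2) ⇒ out

1, 2, 5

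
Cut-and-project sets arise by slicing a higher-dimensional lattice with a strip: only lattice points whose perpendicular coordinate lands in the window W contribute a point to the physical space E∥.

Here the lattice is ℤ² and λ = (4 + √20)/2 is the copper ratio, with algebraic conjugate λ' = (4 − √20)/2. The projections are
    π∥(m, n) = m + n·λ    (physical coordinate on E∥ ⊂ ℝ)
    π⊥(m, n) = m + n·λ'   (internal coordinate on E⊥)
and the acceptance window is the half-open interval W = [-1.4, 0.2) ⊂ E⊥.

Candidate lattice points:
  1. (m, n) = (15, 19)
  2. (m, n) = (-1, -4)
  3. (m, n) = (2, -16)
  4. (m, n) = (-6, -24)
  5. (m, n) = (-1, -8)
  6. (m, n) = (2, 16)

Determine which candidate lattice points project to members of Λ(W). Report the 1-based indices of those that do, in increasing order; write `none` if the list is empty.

Compute λ' = (4−√20)/2 = -0.2361, so π⊥(m,n) = m -0.2361·n.
candidate 1: (m,n)=(15,19) → π∥ = 15+19·λ ≈ 95.4853, π⊥ = 15+19·λ' ≈ 10.5147 ∉ [-1.4, 0.2) ⇒ out
candidate 2: (m,n)=(-1,-4) → π∥ = -1-4·λ ≈ -17.9443, π⊥ = -1-4·λ' ≈ -0.0557 ∈ [-1.4, 0.2) ⇒ IN Λ
candidate 3: (m,n)=(2,-16) → π∥ = 2-16·λ ≈ -65.7771, π⊥ = 2-16·λ' ≈ 5.7771 ∉ [-1.4, 0.2) ⇒ out
candidate 4: (m,n)=(-6,-24) → π∥ = -6-24·λ ≈ -107.6656, π⊥ = -6-24·λ' ≈ -0.3344 ∈ [-1.4, 0.2) ⇒ IN Λ
candidate 5: (m,n)=(-1,-8) → π∥ = -1-8·λ ≈ -34.8885, π⊥ = -1-8·λ' ≈ 0.8885 ∉ [-1.4, 0.2) ⇒ out
candidate 6: (m,n)=(2,16) → π∥ = 2+16·λ ≈ 69.7771, π⊥ = 2+16·λ' ≈ -1.7771 ∉ [-1.4, 0.2) ⇒ out

2, 4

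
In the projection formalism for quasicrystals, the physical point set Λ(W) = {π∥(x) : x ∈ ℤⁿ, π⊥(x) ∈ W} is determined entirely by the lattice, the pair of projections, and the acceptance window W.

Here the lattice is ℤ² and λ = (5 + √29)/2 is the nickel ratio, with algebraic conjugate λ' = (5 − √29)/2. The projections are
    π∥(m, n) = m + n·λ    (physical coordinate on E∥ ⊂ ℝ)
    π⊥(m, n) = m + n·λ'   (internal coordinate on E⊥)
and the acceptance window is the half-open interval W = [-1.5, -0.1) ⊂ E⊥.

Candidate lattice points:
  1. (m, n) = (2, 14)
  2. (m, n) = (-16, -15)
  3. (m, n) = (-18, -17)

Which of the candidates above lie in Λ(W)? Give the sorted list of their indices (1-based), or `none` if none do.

Numerically λ ≈ 5.192582 and λ' = −1/λ ≈ -0.192582.
candidate 1: (m,n)=(2,14) → π∥ = 2+14·λ ≈ 74.696154, π⊥ = 2+14·λ' ≈ -0.696154 ∈ [-1.5, -0.1) ⇒ IN Λ
candidate 2: (m,n)=(-16,-15) → π∥ = -16-15·λ ≈ -93.888736, π⊥ = -16-15·λ' ≈ -13.111264 ∉ [-1.5, -0.1) ⇒ out
candidate 3: (m,n)=(-18,-17) → π∥ = -18-17·λ ≈ -106.273901, π⊥ = -18-17·λ' ≈ -14.726099 ∉ [-1.5, -0.1) ⇒ out

1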